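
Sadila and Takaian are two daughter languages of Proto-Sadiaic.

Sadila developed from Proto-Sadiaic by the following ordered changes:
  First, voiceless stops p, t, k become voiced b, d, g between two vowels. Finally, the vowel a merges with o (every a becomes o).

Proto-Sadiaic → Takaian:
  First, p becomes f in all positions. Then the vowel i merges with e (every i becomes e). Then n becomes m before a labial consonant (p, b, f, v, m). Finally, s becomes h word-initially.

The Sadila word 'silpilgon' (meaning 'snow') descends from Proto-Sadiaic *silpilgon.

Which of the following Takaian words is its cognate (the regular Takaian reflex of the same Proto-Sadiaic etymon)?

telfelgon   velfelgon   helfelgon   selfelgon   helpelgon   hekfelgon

Takaian: start from *silpilgon.
  rule 1 (unconditioned shift): silpilgon → silfilgon
  rule 2 (vowel merger): silfilgon → selfelgon
  rule 3: no change — selfelgon
  rule 4 (debuccalisation): selfelgon → helfelgon
  ⇒ Takaian helfelgon
The other candidates each miss or misapply at least one Takaian change.

helfelgon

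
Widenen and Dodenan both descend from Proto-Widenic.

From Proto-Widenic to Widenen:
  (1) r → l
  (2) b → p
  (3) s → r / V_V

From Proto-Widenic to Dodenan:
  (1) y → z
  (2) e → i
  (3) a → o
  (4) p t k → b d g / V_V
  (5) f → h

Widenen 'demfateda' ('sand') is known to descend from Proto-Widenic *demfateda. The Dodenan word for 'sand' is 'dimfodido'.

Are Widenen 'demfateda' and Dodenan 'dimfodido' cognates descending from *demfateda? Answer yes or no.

no

Derive the expected Dodenan reflex of *demfateda:
Dodenan: start from *demfateda.
  rule 1: no change — demfateda
  rule 2 (vowel merger): demfateda → dimfatida
  rule 3 (vowel merger): dimfatida → dimfotido
  rule 4 (intervocalic voicing): dimfotido → dimfodido
  rule 5 (unconditioned shift): dimfodido → dimhodido
  ⇒ Dodenan dimhodido
The regular Dodenan reflex would be 'dimhodido', but the attested form is 'dimfodido'. The correspondence is irregular, so they are not cognates (the Dodenan form has a different source).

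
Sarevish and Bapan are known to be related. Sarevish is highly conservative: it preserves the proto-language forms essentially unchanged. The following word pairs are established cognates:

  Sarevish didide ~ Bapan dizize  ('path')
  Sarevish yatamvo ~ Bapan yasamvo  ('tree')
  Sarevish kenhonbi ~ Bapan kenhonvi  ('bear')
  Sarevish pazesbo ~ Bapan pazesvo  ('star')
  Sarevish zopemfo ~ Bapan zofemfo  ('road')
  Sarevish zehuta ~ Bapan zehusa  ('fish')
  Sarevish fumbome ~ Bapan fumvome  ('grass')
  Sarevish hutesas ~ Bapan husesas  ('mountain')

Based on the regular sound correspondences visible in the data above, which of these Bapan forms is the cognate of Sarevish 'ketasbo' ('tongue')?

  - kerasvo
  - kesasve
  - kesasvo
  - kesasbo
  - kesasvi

yatamvo ~ yasamvo, zehuta ~ zehusa — Sarevish t corresponds to Bapan s between vowels (before a back vowel).
pazesbo ~ pazesvo, fumbome ~ fumvome — Sarevish b corresponds to Bapan v after a consonant, before a back vowel.
Applying these to Sarevish 'ketasbo':
  ketasbo → kesasbo   (t→s between vowels (before a back vowel))
  kesasbo → kesasvo   (b→v after a consonant, before a back vowel)
So the Bapan cognate is 'kesasvo'.

kesasvo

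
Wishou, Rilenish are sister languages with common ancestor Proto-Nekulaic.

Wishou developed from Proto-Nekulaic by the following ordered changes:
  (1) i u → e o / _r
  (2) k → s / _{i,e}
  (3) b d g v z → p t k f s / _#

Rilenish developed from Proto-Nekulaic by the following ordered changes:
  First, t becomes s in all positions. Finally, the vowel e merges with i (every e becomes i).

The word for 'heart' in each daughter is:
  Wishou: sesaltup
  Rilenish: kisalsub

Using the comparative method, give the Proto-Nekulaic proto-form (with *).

Position 2: Wishou has e, Rilenish has i. Taking the neighbouring segments as reconstructed: Wishou e can only go back to *e; Rilenish i could go back to *e or *i — the one source consistent with every daughter is *e.
Position 8: Wishou has p, Rilenish has b. Rilenish preserves b here (none of its changes turn any other segment into b), so the proto-segment is *b.
Verify the candidate proto-form against each daughter:
Wishou: start from *kesaltub.
  rule 1: no change — kesaltub
  rule 2 (palatalisation): kesaltub → sesaltub
  rule 3 (final devoicing): sesaltub → sesaltup
  ⇒ Wishou sesaltup
Rilenish: *kesaltub > kesalsub > kisalsub  (by unconditioned shift, vowel merger)
*kesaltub is the unique common source.

*kesaltub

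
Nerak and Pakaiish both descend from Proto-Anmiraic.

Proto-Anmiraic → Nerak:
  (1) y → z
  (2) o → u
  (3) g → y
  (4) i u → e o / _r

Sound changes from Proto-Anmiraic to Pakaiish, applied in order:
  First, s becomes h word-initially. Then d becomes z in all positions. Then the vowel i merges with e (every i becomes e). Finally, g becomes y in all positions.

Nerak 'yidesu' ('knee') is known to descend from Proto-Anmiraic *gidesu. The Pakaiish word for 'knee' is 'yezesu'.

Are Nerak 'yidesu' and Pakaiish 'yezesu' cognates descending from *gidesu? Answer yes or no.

Derive the expected Pakaiish reflex of *gidesu:
Pakaiish: start from *gidesu.
  rule 1: no change — gidesu
  rule 2 (unconditioned shift): gidesu → gizesu
  rule 3 (vowel merger): gizesu → gezesu
  rule 4 (unconditioned shift): gezesu → yezesu
  ⇒ Pakaiish yezesu
Pakaiish 'yezesu' matches the regular reflex exactly, so the pair is cognate.

yes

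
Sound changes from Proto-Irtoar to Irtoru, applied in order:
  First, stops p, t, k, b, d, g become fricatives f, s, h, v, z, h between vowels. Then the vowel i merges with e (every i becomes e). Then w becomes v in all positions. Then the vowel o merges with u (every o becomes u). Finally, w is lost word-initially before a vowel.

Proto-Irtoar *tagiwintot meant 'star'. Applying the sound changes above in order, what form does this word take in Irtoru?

Irtoru: *tagiwintot
  tagiwintot → tahiwintot   [intervocalic lenition]
  tahiwintot → tahewentot   [vowel merger]
  tahewentot → taheventot   [unconditioned shift]
  taheventot → taheventut   [vowel merger]
  taheventut (rule 5 does not apply)
  giving Irtoru taheventut.

taheventut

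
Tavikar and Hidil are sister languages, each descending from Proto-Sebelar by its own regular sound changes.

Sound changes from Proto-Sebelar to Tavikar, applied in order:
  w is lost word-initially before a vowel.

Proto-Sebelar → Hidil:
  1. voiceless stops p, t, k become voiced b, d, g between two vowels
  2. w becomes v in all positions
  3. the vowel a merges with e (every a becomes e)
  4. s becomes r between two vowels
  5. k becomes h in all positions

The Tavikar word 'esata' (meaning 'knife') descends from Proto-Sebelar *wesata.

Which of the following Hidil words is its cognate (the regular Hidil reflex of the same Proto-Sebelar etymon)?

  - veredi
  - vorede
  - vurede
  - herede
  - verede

Hidil: *wesata > wesada > vesada > vesede > verede  (by intervocalic voicing, unconditioned shift, vowel merger, rhotacism)
Only 'verede' matches the regular Hidil development of *wesata.

verede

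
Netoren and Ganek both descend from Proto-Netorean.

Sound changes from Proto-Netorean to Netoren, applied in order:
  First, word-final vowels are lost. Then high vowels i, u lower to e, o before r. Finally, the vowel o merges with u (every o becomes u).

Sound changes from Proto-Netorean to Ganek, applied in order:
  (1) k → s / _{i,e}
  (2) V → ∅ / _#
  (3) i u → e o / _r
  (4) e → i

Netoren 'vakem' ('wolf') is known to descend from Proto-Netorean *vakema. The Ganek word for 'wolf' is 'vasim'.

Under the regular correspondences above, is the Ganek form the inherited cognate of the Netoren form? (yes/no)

Derive the expected Ganek reflex of *vakema:
Ganek: *vakema
  vakema → vasema   [palatalisation]
  vasema → vasem   [apocope]
  vasem (rule 3 does not apply)
  vasem → vasim   [vowel merger]
  giving Ganek vasim.
Ganek 'vasim' matches the regular reflex exactly, so the pair is cognate.

yes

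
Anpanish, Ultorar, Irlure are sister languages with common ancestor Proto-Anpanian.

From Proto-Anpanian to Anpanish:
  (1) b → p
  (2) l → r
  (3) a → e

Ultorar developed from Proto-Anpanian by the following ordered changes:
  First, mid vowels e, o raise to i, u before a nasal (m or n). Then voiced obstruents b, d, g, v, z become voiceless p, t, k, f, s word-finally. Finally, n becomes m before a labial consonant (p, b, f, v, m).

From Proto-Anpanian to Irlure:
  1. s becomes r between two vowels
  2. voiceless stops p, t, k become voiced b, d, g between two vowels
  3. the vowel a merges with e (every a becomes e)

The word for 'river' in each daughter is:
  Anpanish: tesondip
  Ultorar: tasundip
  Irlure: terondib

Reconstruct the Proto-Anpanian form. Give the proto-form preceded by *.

Position 8: Anpanish has p, Ultorar has p, Irlure has b. Taking the neighbouring segments as reconstructed: Anpanish p could go back to *p or *b; Ultorar p could go back to *p or *b; Irlure b can only go back to *b — the one source consistent with every daughter is *b.
Position 3: Anpanish has s, Ultorar has s, Irlure has r. Anpanish preserves s here (none of its changes turn any other segment into s), so the proto-segment is *s.
Verify the candidate proto-form against each daughter:
Anpanish: *tasondib > tasondip > tesondip  (by unconditioned shift, vowel merger)
Ultorar: *tasondib
  tasondib → tasundib   [pre-nasal raising]
  tasundib → tasundip   [final devoicing]
  tasundip (rule 3 does not apply)
  giving Ultorar tasundip.
Irlure: start from *tasondib.
  rule 1 (rhotacism): tasondib → tarondib
  rule 2: no change — tarondib
  rule 3 (vowel merger): tarondib → terondib
  ⇒ Irlure terondib
No other proto-form is consistent with every reflex, so the reconstruction is *tasondib.

*tasondib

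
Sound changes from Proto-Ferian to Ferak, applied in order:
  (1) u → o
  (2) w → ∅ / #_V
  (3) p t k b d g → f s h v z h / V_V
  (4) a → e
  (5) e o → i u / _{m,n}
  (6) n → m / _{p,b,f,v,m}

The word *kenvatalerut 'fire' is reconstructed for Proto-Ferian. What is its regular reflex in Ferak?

Ferak: *kenvatalerut > kenvatalerot > kenvasalerot > kenveselerot > kinveselerot > kimveselerot  (by vowel merger, intervocalic lenition, vowel merger, pre-nasal raising, nasal place assimilation)

kimveselerot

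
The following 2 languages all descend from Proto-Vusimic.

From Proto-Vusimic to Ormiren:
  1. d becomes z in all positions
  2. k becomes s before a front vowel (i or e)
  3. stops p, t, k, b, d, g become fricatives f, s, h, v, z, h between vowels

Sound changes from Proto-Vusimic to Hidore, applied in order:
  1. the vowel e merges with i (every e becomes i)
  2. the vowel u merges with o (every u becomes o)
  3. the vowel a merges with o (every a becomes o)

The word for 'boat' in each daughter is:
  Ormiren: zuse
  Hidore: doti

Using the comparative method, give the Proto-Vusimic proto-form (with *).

*dute

Position 3: Ormiren has s, Hidore has t. Hidore preserves t here (none of its changes turn any other segment into t), so the proto-segment is *t.
Position 1: Ormiren has z, Hidore has d. Hidore preserves d here (none of its changes turn any other segment into d), so the proto-segment is *d.
Position 2: Ormiren has u, Hidore has o. Ormiren preserves u here (none of its changes turn any other segment into u), so the proto-segment is *u.
This points to *dute. Verify forward in each daughter:
Ormiren: start from *dute.
  rule 1 (unconditioned shift): dute → zute
  rule 2: no change — zute
  rule 3 (intervocalic lenition): zute → zuse
  ⇒ Ormiren zuse
Hidore: *dute > duti > doti  (by vowel merger, vowel merger)
No other proto-form is consistent with every reflex, so the reconstruction is *dute.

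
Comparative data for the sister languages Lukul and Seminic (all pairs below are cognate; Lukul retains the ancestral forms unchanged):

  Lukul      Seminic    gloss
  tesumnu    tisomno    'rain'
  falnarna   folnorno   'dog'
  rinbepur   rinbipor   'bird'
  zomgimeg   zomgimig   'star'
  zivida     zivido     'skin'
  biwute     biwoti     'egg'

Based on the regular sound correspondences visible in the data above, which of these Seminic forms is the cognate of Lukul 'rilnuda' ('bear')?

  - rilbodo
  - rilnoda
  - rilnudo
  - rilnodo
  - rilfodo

biwute ~ biwoti — Lukul u corresponds to Seminic o after a consonant, before a consonant other than r, m, n, p, b, f, v.
falnarna ~ folnorno, zivida ~ zivido — Lukul a corresponds to Seminic o word-finally.
Applying these to Lukul 'rilnuda':
  rilnuda → rilnoda   (u→o after a consonant, before a consonant other than r, m, n, p, b, f, v)
  rilnoda → rilnodo   (a→o word-finally)
So the Seminic cognate is 'rilnodo'.

rilnodo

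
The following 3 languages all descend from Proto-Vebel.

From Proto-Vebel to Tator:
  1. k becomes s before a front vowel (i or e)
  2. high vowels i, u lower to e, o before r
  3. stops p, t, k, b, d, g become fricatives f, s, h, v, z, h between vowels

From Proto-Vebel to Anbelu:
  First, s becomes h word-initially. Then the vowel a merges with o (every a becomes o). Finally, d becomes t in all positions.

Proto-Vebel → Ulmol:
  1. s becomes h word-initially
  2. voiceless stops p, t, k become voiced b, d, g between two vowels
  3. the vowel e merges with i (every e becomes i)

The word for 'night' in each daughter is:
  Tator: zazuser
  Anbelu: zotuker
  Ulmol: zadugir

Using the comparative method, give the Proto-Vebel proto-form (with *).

*zaduker

Position 2: Tator has a, Anbelu has o, Ulmol has a. Tator preserves a here (none of its changes turn any other segment into a), so the proto-segment is *a.
Position 5: Tator has s, Anbelu has k, Ulmol has g. Anbelu preserves k here (none of its changes turn any other segment into k), so the proto-segment is *k.
Continuing position by position gives *zaduker; check it forward:
Tator: *zaduker
  zaduker → zaduser   [palatalisation]
  zaduser (rule 2 does not apply)
  zaduser → zazuser   [intervocalic lenition]
  giving Tator zazuser.
Anbelu: start from *zaduker.
  rule 1: no change — zaduker
  rule 2 (vowel merger): zaduker → zoduker
  rule 3 (unconditioned shift): zoduker → zotuker
  ⇒ Anbelu zotuker
Ulmol: *zaduker > zaduger > zadugir  (by intervocalic voicing, vowel merger)
Only *zaduker yields all of Tator zazuser, Anbelu zotuker, Ulmol zadugir.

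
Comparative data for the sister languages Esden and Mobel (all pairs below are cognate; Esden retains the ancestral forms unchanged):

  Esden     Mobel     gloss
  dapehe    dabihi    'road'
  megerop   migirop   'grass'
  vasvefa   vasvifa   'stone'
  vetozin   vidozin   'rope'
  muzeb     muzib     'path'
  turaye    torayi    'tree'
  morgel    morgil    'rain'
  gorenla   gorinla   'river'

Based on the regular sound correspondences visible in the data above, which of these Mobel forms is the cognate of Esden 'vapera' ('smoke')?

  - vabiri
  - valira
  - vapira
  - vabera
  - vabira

dapehe ~ dabihi — Esden p corresponds to Mobel b between vowels (before a front vowel).
megerop ~ migirop — Esden e corresponds to Mobel i after a consonant, before r.
Applying these to Esden 'vapera':
  vapera → vabera   (p→b between vowels (before a front vowel))
  vabera → vabira   (e→i after a consonant, before r)
So the Mobel cognate is 'vabira'.

vabira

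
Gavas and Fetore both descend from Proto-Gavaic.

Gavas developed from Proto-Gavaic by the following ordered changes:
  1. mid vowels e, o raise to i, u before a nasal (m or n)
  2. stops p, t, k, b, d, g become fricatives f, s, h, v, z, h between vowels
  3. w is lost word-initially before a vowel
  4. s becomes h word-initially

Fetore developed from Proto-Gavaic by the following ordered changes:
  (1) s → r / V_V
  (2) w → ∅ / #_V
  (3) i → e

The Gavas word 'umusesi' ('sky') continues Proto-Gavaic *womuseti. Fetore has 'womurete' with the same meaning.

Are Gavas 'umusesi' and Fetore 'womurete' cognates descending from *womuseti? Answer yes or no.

Derive the expected Fetore reflex of *womuseti:
Fetore: *womuseti
  womuseti → womureti   [rhotacism]
  womureti → omureti   [glide loss]
  omureti → omurete   [vowel merger]
  giving Fetore omurete.
The regular Fetore reflex would be 'omurete', but the attested form is 'womurete'. The correspondence is irregular, so they are not cognates (the Fetore form has a different source).

no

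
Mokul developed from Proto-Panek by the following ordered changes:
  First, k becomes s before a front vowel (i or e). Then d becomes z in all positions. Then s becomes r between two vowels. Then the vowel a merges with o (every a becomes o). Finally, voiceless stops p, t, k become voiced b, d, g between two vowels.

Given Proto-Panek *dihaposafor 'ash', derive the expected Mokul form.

Mokul: *dihaposafor
  dihaposafor (rule 1 does not apply)
  dihaposafor → zihaposafor   [unconditioned shift]
  zihaposafor → zihaporafor   [rhotacism]
  zihaporafor → zihoporofor   [vowel merger]
  zihoporofor → zihoborofor   [intervocalic voicing]
  giving Mokul zihoborofor.

zihoborofor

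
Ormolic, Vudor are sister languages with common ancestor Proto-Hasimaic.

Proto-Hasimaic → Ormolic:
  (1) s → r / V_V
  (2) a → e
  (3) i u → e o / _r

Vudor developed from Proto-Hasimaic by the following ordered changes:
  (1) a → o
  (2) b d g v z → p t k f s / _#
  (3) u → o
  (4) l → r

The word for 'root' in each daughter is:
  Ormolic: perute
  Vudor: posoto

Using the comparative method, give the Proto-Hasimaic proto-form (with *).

Position 6: Ormolic has e, Vudor has o. Taking the neighbouring segments as reconstructed: Ormolic e could go back to *a or *e; Vudor o could go back to *a or *o or *u — the one source consistent with every daughter is *a.
Position 2: Ormolic has e, Vudor has o. Taking the neighbouring segments as reconstructed: Ormolic e could go back to *a or *e or *i; Vudor o could go back to *a or *o or *u — the one source consistent with every daughter is *a.
Position 3: Ormolic has r, Vudor has s. Taking the neighbouring segments as reconstructed: Ormolic r could go back to *s or *r; Vudor s can only go back to *s — the one source consistent with every daughter is *s.
Verify the candidate proto-form against each daughter:
Ormolic: *pasuta
  pasuta → paruta   [rhotacism]
  paruta → perute   [vowel merger]
  perute (rule 3 does not apply)
  giving Ormolic perute.
Vudor: start from *pasuta.
  rule 1 (vowel merger): pasuta → posuto
  rule 2: no change — posuto
  rule 3 (vowel merger): posuto → posoto
  rule 4: no change — posoto
  ⇒ Vudor posoto
No other proto-form is consistent with every reflex, so the reconstruction is *pasuta.

*pasuta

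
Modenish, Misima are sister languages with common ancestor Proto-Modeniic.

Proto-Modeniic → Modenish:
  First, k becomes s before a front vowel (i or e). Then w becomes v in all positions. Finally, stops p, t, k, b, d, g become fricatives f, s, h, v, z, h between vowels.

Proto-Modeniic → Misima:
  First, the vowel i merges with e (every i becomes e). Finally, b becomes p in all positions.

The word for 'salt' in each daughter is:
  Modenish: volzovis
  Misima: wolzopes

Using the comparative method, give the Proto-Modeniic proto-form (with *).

Position 1: Modenish has v, Misima has w. Misima preserves w here (none of its changes turn any other segment into w), so the proto-segment is *w.
Position 7: Modenish has i, Misima has e. Modenish preserves i here (none of its changes turn any other segment into i), so the proto-segment is *i.
This points to *wolzobis. Verify forward in each daughter:
Modenish: start from *wolzobis.
  rule 1: no change — wolzobis
  rule 2 (unconditioned shift): wolzobis → volzobis
  rule 3 (intervocalic lenition): volzobis → volzovis
  ⇒ Modenish volzovis
Misima: *wolzobis
  wolzobis → wolzobes   [vowel merger]
  wolzobes → wolzopes   [unconditioned shift]
  giving Misima wolzopes.
Only *wolzobis yields all of Modenish volzovis, Misima wolzopes.

*wolzobis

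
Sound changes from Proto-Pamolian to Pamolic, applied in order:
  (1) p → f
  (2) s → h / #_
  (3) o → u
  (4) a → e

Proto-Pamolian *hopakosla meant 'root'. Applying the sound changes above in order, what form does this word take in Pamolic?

Pamolic: *hopakosla > hofakosla > hufakusla > hufekusle  (by unconditioned shift, vowel merger, vowel merger)

hufekusle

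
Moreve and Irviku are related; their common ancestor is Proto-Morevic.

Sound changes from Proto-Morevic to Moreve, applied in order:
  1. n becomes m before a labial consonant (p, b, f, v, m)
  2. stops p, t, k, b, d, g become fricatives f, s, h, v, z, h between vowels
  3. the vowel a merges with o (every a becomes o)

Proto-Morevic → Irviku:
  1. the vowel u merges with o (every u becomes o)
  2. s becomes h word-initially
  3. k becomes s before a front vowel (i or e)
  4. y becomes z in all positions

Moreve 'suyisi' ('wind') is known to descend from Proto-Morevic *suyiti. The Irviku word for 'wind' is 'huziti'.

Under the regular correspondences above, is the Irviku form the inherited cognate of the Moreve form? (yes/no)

no

Derive the expected Irviku reflex of *suyiti:
Irviku: *suyiti
  suyiti → soyiti   [vowel merger]
  soyiti → hoyiti   [debuccalisation]
  hoyiti (rule 3 does not apply)
  hoyiti → hoziti   [unconditioned shift]
  giving Irviku hoziti.
The regular Irviku reflex would be 'hoziti', but the attested form is 'huziti'. The correspondence is irregular, so they are not cognates (the Irviku form has a different source).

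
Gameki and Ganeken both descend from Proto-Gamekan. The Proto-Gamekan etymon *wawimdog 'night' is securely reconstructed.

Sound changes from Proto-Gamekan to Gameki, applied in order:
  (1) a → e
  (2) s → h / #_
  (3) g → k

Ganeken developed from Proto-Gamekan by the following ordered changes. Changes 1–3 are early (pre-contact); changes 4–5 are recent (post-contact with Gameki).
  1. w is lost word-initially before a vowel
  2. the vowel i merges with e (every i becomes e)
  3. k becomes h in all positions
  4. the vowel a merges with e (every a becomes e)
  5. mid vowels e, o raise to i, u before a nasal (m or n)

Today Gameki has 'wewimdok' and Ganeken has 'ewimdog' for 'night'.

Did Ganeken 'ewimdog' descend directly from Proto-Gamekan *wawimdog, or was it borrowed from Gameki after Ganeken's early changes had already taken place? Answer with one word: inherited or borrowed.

inherited

If inherited, *wawimdog would pass through all of Ganeken's changes:
Ganeken: *wawimdog
  wawimdog → awimdog   [glide loss]
  awimdog → awemdog   [vowel merger]
  awemdog (rule 3 does not apply)
  awemdog → ewemdog   [vowel merger]
  ewemdog → ewimdog   [pre-nasal raising]
  giving Ganeken ewimdog.
If borrowed from Gameki 'wewimdok' after the early changes, it would undergo only the recent ones:
  rule 4 (vowel merger): no change (wewimdok)
  rule 5 (pre-nasal raising): no change (wewimdok)
  ⇒ as a loan: wewimdok
Ganeken 'ewimdog' matches the inherited outcome exactly, so it is an inherited cognate, not a loan.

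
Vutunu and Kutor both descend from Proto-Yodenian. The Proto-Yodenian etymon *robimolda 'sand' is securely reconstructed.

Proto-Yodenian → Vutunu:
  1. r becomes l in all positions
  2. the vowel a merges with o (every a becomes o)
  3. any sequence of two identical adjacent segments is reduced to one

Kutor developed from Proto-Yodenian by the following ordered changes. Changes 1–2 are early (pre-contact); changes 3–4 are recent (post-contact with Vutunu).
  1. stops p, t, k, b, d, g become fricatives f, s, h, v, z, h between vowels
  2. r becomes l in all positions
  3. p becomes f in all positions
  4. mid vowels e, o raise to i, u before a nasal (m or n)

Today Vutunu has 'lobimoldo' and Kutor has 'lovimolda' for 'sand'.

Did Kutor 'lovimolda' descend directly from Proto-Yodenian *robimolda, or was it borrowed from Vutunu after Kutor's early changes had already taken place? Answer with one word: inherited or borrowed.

inherited

If inherited, *robimolda would pass through all of Kutor's changes:
Kutor: *robimolda > rovimolda > lovimolda  (by intervocalic lenition, unconditioned shift)
If borrowed from Vutunu 'lobimoldo' after the early changes, it would undergo only the recent ones:
  rule 3 (unconditioned shift): no change (lobimoldo)
  rule 4 (pre-nasal raising): no change (lobimoldo)
  ⇒ as a loan: lobimoldo
Kutor 'lovimolda' matches the inherited outcome exactly, so it is an inherited cognate, not a loan.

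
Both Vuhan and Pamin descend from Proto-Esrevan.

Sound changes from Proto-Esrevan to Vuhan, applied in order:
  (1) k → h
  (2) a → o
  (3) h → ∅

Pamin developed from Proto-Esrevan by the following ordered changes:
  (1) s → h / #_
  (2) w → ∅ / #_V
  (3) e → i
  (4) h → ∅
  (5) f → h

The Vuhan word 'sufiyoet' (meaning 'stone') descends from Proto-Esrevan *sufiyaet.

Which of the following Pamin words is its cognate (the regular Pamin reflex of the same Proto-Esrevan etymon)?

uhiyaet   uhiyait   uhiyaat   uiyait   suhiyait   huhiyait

Pamin: *sufiyaet
  sufiyaet → hufiyaet   [debuccalisation]
  hufiyaet (rule 2 does not apply)
  hufiyaet → hufiyait   [vowel merger]
  hufiyait → ufiyait   [h-loss]
  ufiyait → uhiyait   [unconditioned shift]
  giving Pamin uhiyait.

uhiyait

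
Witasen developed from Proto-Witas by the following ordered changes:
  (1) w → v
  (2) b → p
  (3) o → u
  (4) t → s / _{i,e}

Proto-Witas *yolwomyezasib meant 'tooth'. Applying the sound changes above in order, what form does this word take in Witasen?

Witasen: *yolwomyezasib
  yolwomyezasib → yolvomyezasib   [unconditioned shift]
  yolvomyezasib → yolvomyezasip   [unconditioned shift]
  yolvomyezasip → yulvumyezasip   [vowel merger]
  yulvumyezasip (rule 4 does not apply)
  giving Witasen yulvumyezasip.

yulvumyezasip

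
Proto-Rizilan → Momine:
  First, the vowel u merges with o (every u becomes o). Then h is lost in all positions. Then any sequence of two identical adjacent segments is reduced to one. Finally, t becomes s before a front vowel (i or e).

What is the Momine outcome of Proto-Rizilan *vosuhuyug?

Momine: start from *vosuhuyug.
  rule 1 (vowel merger): vosuhuyug → vosohoyog
  rule 2 (h-loss): vosohoyog → vosooyog
  rule 3 (degemination): vosooyog → vosoyog
  rule 4: no change — vosoyog
  ⇒ Momine vosoyog

vosoyog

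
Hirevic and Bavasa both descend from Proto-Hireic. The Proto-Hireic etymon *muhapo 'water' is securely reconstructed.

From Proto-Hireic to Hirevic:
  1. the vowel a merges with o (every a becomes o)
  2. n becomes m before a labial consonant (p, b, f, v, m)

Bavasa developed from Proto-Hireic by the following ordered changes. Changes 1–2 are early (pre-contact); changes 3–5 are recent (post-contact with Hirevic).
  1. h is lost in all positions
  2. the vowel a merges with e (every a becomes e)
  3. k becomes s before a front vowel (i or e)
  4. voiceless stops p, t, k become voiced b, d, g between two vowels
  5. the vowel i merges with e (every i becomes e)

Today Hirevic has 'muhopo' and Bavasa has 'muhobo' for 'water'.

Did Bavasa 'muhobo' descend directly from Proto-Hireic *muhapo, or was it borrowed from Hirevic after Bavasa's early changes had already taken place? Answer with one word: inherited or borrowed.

If inherited, *muhapo would pass through all of Bavasa's changes:
Bavasa: *muhapo
  muhapo → muapo   [h-loss]
  muapo → muepo   [vowel merger]
  muepo (rule 3 does not apply)
  muepo → muebo   [intervocalic voicing]
  muebo (rule 5 does not apply)
  giving Bavasa muebo.
If borrowed from Hirevic 'muhopo' after the early changes, it would undergo only the recent ones:
  rule 3 (palatalisation): no change (muhopo)
  rule 4 (intervocalic voicing): muhopo → muhobo
  rule 5 (vowel merger): no change (muhobo)
  ⇒ as a loan: muhobo
Bavasa 'muhobo' matches the loan outcome 'muhobo', not the inherited 'muebo' — it skipped the early Bavasa changes, so it was borrowed from Hirevic.

borrowed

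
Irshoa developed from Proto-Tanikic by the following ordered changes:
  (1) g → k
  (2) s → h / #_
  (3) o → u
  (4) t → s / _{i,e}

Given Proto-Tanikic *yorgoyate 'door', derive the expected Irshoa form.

Irshoa: *yorgoyate > yorkoyate > yurkuyate > yurkuyase  (by unconditioned shift, vowel merger, palatalisation)

yurkuyase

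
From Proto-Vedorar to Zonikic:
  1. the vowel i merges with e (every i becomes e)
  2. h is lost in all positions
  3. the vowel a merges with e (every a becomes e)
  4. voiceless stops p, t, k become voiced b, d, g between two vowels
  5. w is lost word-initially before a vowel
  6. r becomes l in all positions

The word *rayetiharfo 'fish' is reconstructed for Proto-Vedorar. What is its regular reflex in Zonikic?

leyedeelfo

Zonikic: *rayetiharfo > rayeteharfo > rayetearfo > reyeteerfo > reyedeerfo > leyedeelfo  (by vowel merger, h-loss, vowel merger, intervocalic voicing, unconditioned shift)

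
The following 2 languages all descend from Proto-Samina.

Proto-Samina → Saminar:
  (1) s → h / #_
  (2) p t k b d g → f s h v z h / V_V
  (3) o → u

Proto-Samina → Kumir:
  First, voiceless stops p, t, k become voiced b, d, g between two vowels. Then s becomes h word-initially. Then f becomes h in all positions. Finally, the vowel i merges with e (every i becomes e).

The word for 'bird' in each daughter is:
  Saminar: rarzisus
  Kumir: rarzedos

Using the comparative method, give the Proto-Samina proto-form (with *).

*rarzitos

Position 7: Saminar has u, Kumir has o. Kumir preserves o here (none of its changes turn any other segment into o), so the proto-segment is *o.
Position 5: Saminar has i, Kumir has e. Saminar preserves i here (none of its changes turn any other segment into i), so the proto-segment is *i.
Continuing position by position gives *rarzitos; check it forward:
Saminar: *rarzitos > rarzisos > rarzisus  (by intervocalic lenition, vowel merger)
Kumir: *rarzitos
  rarzitos → rarzidos   [intervocalic voicing]
  rarzidos (rule 2 does not apply)
  rarzidos (rule 3 does not apply)
  rarzidos → rarzedos   [vowel merger]
  giving Kumir rarzedos.
Only *rarzitos yields all of Saminar rarzisus, Kumir rarzedos.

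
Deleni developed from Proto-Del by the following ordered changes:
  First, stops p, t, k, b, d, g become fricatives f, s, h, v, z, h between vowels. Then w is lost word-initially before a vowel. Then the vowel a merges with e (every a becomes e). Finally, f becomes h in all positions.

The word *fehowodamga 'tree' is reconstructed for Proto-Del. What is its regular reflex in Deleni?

hehowozemge

Deleni: start from *fehowodamga.
  rule 1 (intervocalic lenition): fehowodamga → fehowozamga
  rule 2: no change — fehowozamga
  rule 3 (vowel merger): fehowozamga → fehowozemge
  rule 4 (unconditioned shift): fehowozemge → hehowozemge
  ⇒ Deleni hehowozemge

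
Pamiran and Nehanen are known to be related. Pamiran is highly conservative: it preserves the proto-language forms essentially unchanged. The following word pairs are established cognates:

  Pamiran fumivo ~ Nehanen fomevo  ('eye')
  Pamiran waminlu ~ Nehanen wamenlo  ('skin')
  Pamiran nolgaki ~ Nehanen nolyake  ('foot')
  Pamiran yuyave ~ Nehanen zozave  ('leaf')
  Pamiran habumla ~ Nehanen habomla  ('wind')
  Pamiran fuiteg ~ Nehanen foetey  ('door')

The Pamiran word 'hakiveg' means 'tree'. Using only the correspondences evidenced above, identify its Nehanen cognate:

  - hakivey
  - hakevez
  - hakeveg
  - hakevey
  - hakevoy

hakevey

fumivo ~ fomevo — Pamiran i corresponds to Nehanen e after a consonant, before a labial obstruent.
fuiteg ~ foetey — Pamiran g corresponds to Nehanen y word-finally.
Applying these to Pamiran 'hakiveg':
  hakiveg → hakeveg   (i→e after a consonant, before a labial obstruent)
  hakeveg → hakevey   (g→y word-finally)
So the Nehanen cognate is 'hakevey'.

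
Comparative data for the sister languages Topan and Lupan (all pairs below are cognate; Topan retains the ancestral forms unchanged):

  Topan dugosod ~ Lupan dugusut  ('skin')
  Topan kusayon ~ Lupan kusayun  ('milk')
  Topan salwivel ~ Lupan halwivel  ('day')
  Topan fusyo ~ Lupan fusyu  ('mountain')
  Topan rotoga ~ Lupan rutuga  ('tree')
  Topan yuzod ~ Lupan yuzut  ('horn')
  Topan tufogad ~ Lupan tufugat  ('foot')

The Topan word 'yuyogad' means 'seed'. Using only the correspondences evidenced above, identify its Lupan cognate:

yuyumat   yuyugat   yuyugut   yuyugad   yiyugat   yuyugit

yuyugat

dugosod ~ dugusut, rotoga ~ rutuga — Topan o corresponds to Lupan u after a consonant, before a consonant other than r, m, n, p, b, f, v.
dugosod ~ dugusut, yuzod ~ yuzut — Topan d corresponds to Lupan t word-finally.
Applying these to Topan 'yuyogad':
  yuyogad → yuyugad   (o→u after a consonant, before a consonant other than r, m, n, p, b, f, v)
  yuyugad → yuyugat   (d→t word-finally)
So the Lupan cognate is 'yuyugat'.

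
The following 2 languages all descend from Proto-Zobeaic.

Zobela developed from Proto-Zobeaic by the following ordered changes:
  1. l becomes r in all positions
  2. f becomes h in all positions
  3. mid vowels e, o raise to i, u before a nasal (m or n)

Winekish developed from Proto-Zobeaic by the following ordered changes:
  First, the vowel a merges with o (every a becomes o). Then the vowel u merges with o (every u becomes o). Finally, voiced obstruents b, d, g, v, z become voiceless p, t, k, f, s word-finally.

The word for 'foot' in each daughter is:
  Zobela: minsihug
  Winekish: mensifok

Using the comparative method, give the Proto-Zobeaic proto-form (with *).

Position 2: Zobela has i, Winekish has e. Winekish preserves e here (none of its changes turn any other segment into e), so the proto-segment is *e.
Position 8: Zobela has g, Winekish has k. Zobela preserves g here (none of its changes turn any other segment into g), so the proto-segment is *g.
Position 7: Zobela has u, Winekish has o. Taking the neighbouring segments as reconstructed: Zobela u can only go back to *u; Winekish o could go back to *a or *o or *u — the one source consistent with every daughter is *u.
Verify the candidate proto-form against each daughter:
Zobela: *mensifug > mensihug > minsihug  (by unconditioned shift, pre-nasal raising)
Winekish: start from *mensifug.
  rule 1: no change — mensifug
  rule 2 (vowel merger): mensifug → mensifog
  rule 3 (final devoicing): mensifog → mensifok
  ⇒ Winekish mensifok
Only *mensifug yields all of Zobela minsihug, Winekish mensifok.

*mensifug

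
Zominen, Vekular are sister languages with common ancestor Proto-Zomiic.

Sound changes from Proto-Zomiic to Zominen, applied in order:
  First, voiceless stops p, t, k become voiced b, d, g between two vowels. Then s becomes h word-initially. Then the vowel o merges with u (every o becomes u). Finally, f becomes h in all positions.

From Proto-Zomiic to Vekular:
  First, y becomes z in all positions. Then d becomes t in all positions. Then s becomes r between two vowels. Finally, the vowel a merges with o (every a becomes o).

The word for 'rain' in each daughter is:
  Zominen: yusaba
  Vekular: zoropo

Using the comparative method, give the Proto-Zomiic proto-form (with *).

*yosapa

Position 4: Zominen has a, Vekular has o. Zominen preserves a here (none of its changes turn any other segment into a), so the proto-segment is *a.
Position 5: Zominen has b, Vekular has p. Vekular preserves p here (none of its changes turn any other segment into p), so the proto-segment is *p.
Position 6: Zominen has a, Vekular has o. Zominen preserves a here (none of its changes turn any other segment into a), so the proto-segment is *a.
Verify the candidate proto-form against each daughter:
Zominen: start from *yosapa.
  rule 1 (intervocalic voicing): yosapa → yosaba
  rule 2: no change — yosaba
  rule 3 (vowel merger): yosaba → yusaba
  rule 4: no change — yusaba
  ⇒ Zominen yusaba
Vekular: start from *yosapa.
  rule 1 (unconditioned shift): yosapa → zosapa
  rule 2: no change — zosapa
  rule 3 (rhotacism): zosapa → zorapa
  rule 4 (vowel merger): zorapa → zoropo
  ⇒ Vekular zoropo
*yosapa is the unique common source.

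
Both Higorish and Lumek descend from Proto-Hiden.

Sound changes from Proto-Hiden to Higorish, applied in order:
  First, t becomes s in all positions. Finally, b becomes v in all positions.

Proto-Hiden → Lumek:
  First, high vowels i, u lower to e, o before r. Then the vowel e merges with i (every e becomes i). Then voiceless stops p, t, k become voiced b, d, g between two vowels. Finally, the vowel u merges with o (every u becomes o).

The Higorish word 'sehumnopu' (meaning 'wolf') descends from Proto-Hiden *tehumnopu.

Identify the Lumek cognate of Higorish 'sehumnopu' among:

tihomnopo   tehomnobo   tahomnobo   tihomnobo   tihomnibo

tihomnobo

Lumek: *tehumnopu > tihumnopu > tihumnobu > tihomnobo  (by vowel merger, intervocalic voicing, vowel merger)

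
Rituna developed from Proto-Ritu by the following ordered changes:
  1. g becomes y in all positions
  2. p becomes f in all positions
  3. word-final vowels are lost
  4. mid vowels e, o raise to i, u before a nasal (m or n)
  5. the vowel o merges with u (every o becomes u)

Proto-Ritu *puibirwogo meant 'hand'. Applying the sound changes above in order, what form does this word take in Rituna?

Rituna: *puibirwogo > puibirwoyo > fuibirwoyo > fuibirwoy > fuibirwuy  (by unconditioned shift, unconditioned shift, apocope, vowel merger)

fuibirwuy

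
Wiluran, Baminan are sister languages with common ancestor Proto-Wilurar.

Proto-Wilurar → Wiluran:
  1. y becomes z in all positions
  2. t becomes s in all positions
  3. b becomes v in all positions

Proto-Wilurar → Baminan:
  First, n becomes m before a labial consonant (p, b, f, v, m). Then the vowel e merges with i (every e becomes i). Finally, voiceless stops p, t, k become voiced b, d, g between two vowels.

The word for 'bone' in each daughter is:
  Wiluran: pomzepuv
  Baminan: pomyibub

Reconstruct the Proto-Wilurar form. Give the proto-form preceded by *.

Position 5: Wiluran has e, Baminan has i. Wiluran preserves e here (none of its changes turn any other segment into e), so the proto-segment is *e.
Position 4: Wiluran has z, Baminan has y. Baminan preserves y here (none of its changes turn any other segment into y), so the proto-segment is *y.
Position 8: Wiluran has v, Baminan has b. Taking the neighbouring segments as reconstructed: Wiluran v could go back to *b or *v; Baminan b can only go back to *b — the one source consistent with every daughter is *b.
This points to *pomyepub. Verify forward in each daughter:
Wiluran: *pomyepub
  pomyepub → pomzepub   [unconditioned shift]
  pomzepub (rule 2 does not apply)
  pomzepub → pomzepuv   [unconditioned shift]
  giving Wiluran pomzepuv.
Baminan: *pomyepub > pomyipub > pomyibub  (by vowel merger, intervocalic voicing)
No other proto-form is consistent with every reflex, so the reconstruction is *pomyepub.

*pomyepub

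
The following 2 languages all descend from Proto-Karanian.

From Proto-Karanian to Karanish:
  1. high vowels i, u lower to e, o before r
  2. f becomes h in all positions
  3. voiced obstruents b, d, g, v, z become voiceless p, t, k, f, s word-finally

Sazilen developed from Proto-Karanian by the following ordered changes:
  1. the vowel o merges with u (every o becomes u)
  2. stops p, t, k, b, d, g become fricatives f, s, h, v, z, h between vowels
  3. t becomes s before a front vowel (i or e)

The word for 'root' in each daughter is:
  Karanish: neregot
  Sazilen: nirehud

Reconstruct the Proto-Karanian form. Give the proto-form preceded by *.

*niregod

Position 6: Karanish has o, Sazilen has u. Taking the neighbouring segments as reconstructed: Karanish o can only go back to *o; Sazilen u could go back to *o or *u — the one source consistent with every daughter is *o.
Position 2: Karanish has e, Sazilen has i. Sazilen preserves i here (none of its changes turn any other segment into i), so the proto-segment is *i.
Position 5: Karanish has g, Sazilen has h. Karanish preserves g here (none of its changes turn any other segment into g), so the proto-segment is *g.
Continuing position by position gives *niregod; check it forward:
Karanish: start from *niregod.
  rule 1 (pre-rhotic lowering): niregod → neregod
  rule 2: no change — neregod
  rule 3 (final devoicing): neregod → neregot
  ⇒ Karanish neregot
Sazilen: *niregod > niregud > nirehud  (by vowel merger, intervocalic lenition)
Only *niregod yields all of Karanish neregot, Sazilen nirehud.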